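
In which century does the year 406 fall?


Century = (year - 1) // 100 + 1
= (406 - 1) // 100 + 1
= 405 // 100 + 1
= 4 + 1

5th century


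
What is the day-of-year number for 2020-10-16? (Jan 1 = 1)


Date: October 16, 2020
Days in months 1 through 9: 274
Plus 16 days in October

Day of year: 290


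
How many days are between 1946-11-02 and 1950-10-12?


From 1946-11-02 to 1950-10-12
1946-11-02: days before November = 31 + 28 + 31 + 30 + 31 + 30 + 31 + 31 + 30 + 31 = 304 (1946 is not a leap year); day of year = 304 + 2 = 306
1950-10-12: days before October = 31 + 28 + 31 + 30 + 31 + 30 + 31 + 31 + 30 = 273 (1950 is not a leap year); day of year = 273 + 12 = 285
Rest of 1946: 365 - 306 = 59
Full years 1947 (365), 1948 (366), 1949 (365): 1096
Total = 59 + 1096 + 285 = 1440

1440 days


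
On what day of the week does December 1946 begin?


Target: December 1, 1946
Anchor: Jan 1, 1946. With p = 1946 - 1 = 1945: (p + p//4 - p//100 + p//400) mod 7 = (1945 + 486 - 19 + 4) mod 7 = 2416 mod 7 = 1 -> Tuesday (Mon=0 ... Sun=6)
Days before December (Jan-Nov): 334 days
Weekday index = (1 + 334) mod 7 = 6

Sunday


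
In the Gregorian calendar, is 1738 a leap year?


Gregorian leap year rule: divisible by 4, but not by 100, unless also by 400.
1738 is not divisible by 4 -> not a leap year

No


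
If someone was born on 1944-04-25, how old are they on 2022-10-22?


Birth: 1944-04-25
Reference: 2022-10-22
Year difference: 2022 - 1944 = 78

78 years old


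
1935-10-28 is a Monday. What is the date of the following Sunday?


Current: Monday
Target: Sunday
Days ahead: 6

Next Sunday: 1935-11-03


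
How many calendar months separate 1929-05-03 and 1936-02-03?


From May 1929 to February 1936
7 years * 12 = 84 months, minus 3 months = 81

81 months


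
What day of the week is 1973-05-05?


Date: May 5, 1973
Anchor: Jan 1, 1973. With p = 1973 - 1 = 1972: (p + p//4 - p//100 + p//400) mod 7 = (1972 + 493 - 19 + 4) mod 7 = 2450 mod 7 = 0 -> Monday (Mon=0 ... Sun=6)
Days before May (Jan-Apr): 120; offset = 120 + 5 - 1 = 124
Weekday index = (0 + 124) mod 7 = 5

Day of the week: Saturday


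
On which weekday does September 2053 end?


September 2053 has 30 days
Anchor: Jan 1, 2053. With p = 2053 - 1 = 2052: (p + p//4 - p//100 + p//400) mod 7 = (2052 + 513 - 20 + 5) mod 7 = 2550 mod 7 = 2 -> Wednesday (Mon=0 ... Sun=6)
Days before September (Jan-Aug): 243; September 1 index = (2 + 243) mod 7 = 0 -> Monday
Last day offset: 30 - 1 = 29 days
Weekday index = (0 + 29) mod 7 = 1

Tuesday, September 30


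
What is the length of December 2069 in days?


December 2069

31 days


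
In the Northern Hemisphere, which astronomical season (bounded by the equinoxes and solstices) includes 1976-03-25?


Date: March 25
Astronomical Spring (approx.; exact equinox/solstice day varies by year): March 20 to June 20
March 25 falls within the Spring window

Spring


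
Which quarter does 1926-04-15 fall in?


Month: April (month 4)
Q1: Jan-Mar, Q2: Apr-Jun, Q3: Jul-Sep, Q4: Oct-Dec

Q2


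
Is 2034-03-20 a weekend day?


Anchor: Jan 1, 2034. With p = 2034 - 1 = 2033: (p + p//4 - p//100 + p//400) mod 7 = (2033 + 508 - 20 + 5) mod 7 = 2526 mod 7 = 6 -> Sunday (Mon=0 ... Sun=6)
Day of year: 79; offset = 78
Weekday index = (6 + 78) mod 7 = 0 -> Monday
Weekend days: Saturday, Sunday

No


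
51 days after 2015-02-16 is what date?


Start: 2015-02-16, add 51 days
February 2015 has 28 days: 28 - 16 = 12 days to February 28 -> 39 left
March 2015 has 31 days -> 8 left
April 2015: 8 <= 30 -> lands on April 8

Result: 2015-04-08


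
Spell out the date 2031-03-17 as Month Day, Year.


ISO 2031-03-17 parses as year=2031, month=03, day=17
Month 3 -> March

March 17, 2031


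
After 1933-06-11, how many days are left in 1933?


Day of year: 162 of 365
Remaining = 365 - 162

203 days


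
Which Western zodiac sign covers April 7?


Date: April 7
Conventional tropical zodiac dates: Aries from March 21 onward; Taurus starts April 20
April 7 falls within the Aries range

Aries


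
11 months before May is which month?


May is month 5
5 - 11 = -6; wrap: -6 + 12 = 6

June


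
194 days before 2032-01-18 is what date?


Start: 2032-01-18, subtract 194 days
Back 18 days from January 18 reaches December 31, 2031 -> 176 left
December 2031 has 31 days -> back to November 30, 2031 -> 145 left
November 2031 has 30 days -> back to October 31, 2031 -> 115 left
October 2031 has 31 days -> back to September 30, 2031 -> 84 left
September 2031 has 30 days -> back to August 31, 2031 -> 54 left
August 2031 has 31 days -> back to July 31, 2031 -> 23 left
July 2031: 31 - 23 = 8 -> lands on July 8

Result: 2031-07-08


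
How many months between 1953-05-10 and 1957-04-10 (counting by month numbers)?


From May 1953 to April 1957
4 years * 12 = 48 months, minus 1 month = 47

47 months


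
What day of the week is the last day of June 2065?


June 2065 has 30 days
Anchor: Jan 1, 2065. With p = 2065 - 1 = 2064: (p + p//4 - p//100 + p//400) mod 7 = (2064 + 516 - 20 + 5) mod 7 = 2565 mod 7 = 3 -> Thursday (Mon=0 ... Sun=6)
Days before June (Jan-May): 151; June 1 index = (3 + 151) mod 7 = 0 -> Monday
Last day offset: 30 - 1 = 29 days
Weekday index = (0 + 29) mod 7 = 1

Tuesday, June 30


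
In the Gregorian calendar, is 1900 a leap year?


Gregorian leap year rule: divisible by 4, but not by 100, unless also by 400.
1900 is divisible by 100 but not 400 -> not a leap year

No


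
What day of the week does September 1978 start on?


Target: September 1, 1978
Anchor: Jan 1, 1978. With p = 1978 - 1 = 1977: (p + p//4 - p//100 + p//400) mod 7 = (1977 + 494 - 19 + 4) mod 7 = 2456 mod 7 = 6 -> Sunday (Mon=0 ... Sun=6)
Days before September (Jan-Aug): 243 days
Weekday index = (6 + 243) mod 7 = 4

Friday


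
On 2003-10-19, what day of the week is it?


Date: October 19, 2003
Anchor: Jan 1, 2003. With p = 2003 - 1 = 2002: (p + p//4 - p//100 + p//400) mod 7 = (2002 + 500 - 20 + 5) mod 7 = 2487 mod 7 = 2 -> Wednesday (Mon=0 ... Sun=6)
Days before October (Jan-Sep): 273; offset = 273 + 19 - 1 = 291
Weekday index = (2 + 291) mod 7 = 6

Day of the week: Sunday


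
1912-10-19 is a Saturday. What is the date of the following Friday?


Current: Saturday
Target: Friday
Days ahead: 6

Next Friday: 1912-10-25


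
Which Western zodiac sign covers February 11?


Date: February 11
Conventional tropical zodiac dates: Aquarius from January 20 onward; Pisces starts February 19
February 11 falls within the Aquarius range

Aquarius


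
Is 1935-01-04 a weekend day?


Anchor: Jan 1, 1935. With p = 1935 - 1 = 1934: (p + p//4 - p//100 + p//400) mod 7 = (1934 + 483 - 19 + 4) mod 7 = 2402 mod 7 = 1 -> Tuesday (Mon=0 ... Sun=6)
Day of year: 4; offset = 3
Weekday index = (1 + 3) mod 7 = 4 -> Friday
Weekend days: Saturday, Sunday

No


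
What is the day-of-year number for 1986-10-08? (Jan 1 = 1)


Date: October 8, 1986
Days in months 1 through 9: 273
Plus 8 days in October

Day of year: 281


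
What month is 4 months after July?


July is month 7
7 + 4 = 11

November


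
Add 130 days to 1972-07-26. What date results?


Start: 1972-07-26, add 130 days
July 1972 has 31 days: 31 - 26 = 5 days to July 31 -> 125 left
August 1972 has 31 days -> 94 left
September 1972 has 30 days -> 64 left
October 1972 has 31 days -> 33 left
November 1972 has 30 days -> 3 left
December 1972: 3 <= 31 -> lands on December 3

Result: 1972-12-03


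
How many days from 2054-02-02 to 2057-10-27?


From 2054-02-02 to 2057-10-27
2054-02-02: days before February = 31; day of year = 31 + 2 = 33
2057-10-27: days before October = 31 + 28 + 31 + 30 + 31 + 30 + 31 + 31 + 30 = 273 (2057 is not a leap year); day of year = 273 + 27 = 300
Rest of 2054: 365 - 33 = 332
Full years 2055 (365), 2056 (366): 731
Total = 332 + 731 + 300 = 1363

1363 days


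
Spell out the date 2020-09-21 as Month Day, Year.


ISO 2020-09-21 parses as year=2020, month=09, day=21
Month 9 -> September

September 21, 2020


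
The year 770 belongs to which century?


Century = (year - 1) // 100 + 1
= (770 - 1) // 100 + 1
= 769 // 100 + 1
= 7 + 1

8th century


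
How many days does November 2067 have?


November 2067

30 days


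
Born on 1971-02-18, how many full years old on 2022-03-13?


Birth: 1971-02-18
Reference: 2022-03-13
Year difference: 2022 - 1971 = 51

51 years old


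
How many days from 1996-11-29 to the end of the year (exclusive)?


Day of year: 334 of 366
Remaining = 366 - 334

32 days


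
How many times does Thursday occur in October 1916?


October 1916 has 31 days
Anchor: Jan 1, 1916. With p = 1916 - 1 = 1915: (p + p//4 - p//100 + p//400) mod 7 = (1915 + 478 - 19 + 4) mod 7 = 2378 mod 7 = 5 -> Saturday (Mon=0 ... Sun=6)
Days before October (Jan-Sep): 274; October 1 index = (5 + 274) mod 7 = 6 -> Sunday
First Thursday is October 5
Thursdays: 5, 12, 19, 26

4 Thursdays


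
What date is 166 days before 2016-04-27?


Start: 2016-04-27, subtract 166 days
Back 27 days from April 27 reaches March 31, 2016 -> 139 left
March 2016 has 31 days -> back to February 29, 2016 -> 108 left
February 2016 has 29 days -> back to January 31, 2016 -> 79 left
January 2016 has 31 days -> back to December 31, 2015 -> 48 left
December 2015 has 31 days -> back to November 30, 2015 -> 17 left
November 2015: 30 - 17 = 13 -> lands on November 13

Result: 2015-11-13


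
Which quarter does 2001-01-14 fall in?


Month: January (month 1)
Q1: Jan-Mar, Q2: Apr-Jun, Q3: Jul-Sep, Q4: Oct-Dec

Q1


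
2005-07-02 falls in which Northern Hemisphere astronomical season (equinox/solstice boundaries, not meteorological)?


Date: July 2
Astronomical Summer (approx.; exact equinox/solstice day varies by year): June 21 to September 21
July 2 falls within the Summer window

Summer


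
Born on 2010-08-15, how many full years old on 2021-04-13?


Birth: 2010-08-15
Reference: 2021-04-13
Year difference: 2021 - 2010 = 11
Birthday not yet reached in 2021, subtract 1

10 years old


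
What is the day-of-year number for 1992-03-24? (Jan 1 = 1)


Date: March 24, 1992
Days in months 1 through 2: 60
Plus 24 days in March

Day of year: 84


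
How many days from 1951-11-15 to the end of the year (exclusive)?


Day of year: 319 of 365
Remaining = 365 - 319

46 days


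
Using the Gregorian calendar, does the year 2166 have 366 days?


Gregorian leap year rule: divisible by 4, but not by 100, unless also by 400.
2166 is not divisible by 4 -> not a leap year

No


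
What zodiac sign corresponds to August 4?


Date: August 4
Conventional tropical zodiac dates: Leo from July 23 onward; Virgo starts August 23
August 4 falls within the Leo range

Leo


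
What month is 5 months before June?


June is month 6
6 - 5 = 1

January


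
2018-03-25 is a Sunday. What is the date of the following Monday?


Current: Sunday
Target: Monday
Days ahead: 1

Next Monday: 2018-03-26


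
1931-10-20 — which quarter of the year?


Month: October (month 10)
Q1: Jan-Mar, Q2: Apr-Jun, Q3: Jul-Sep, Q4: Oct-Dec

Q4


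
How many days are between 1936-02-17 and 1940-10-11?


From 1936-02-17 to 1940-10-11
1936-02-17: days before February = 31; day of year = 31 + 17 = 48
1940-10-11: days before October = 31 + 29 + 31 + 30 + 31 + 30 + 31 + 31 + 30 = 274 (1940 is a leap year); day of year = 274 + 11 = 285
Rest of 1936: 366 - 48 = 318
Full years 1937 (365), 1938 (365), 1939 (365): 1095
Total = 318 + 1095 + 285 = 1698

1698 days


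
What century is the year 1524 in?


Century = (year - 1) // 100 + 1
= (1524 - 1) // 100 + 1
= 1523 // 100 + 1
= 15 + 1

16th century


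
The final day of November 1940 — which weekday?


November 1940 has 30 days
Anchor: Jan 1, 1940. With p = 1940 - 1 = 1939: (p + p//4 - p//100 + p//400) mod 7 = (1939 + 484 - 19 + 4) mod 7 = 2408 mod 7 = 0 -> Monday (Mon=0 ... Sun=6)
Days before November (Jan-Oct): 305; November 1 index = (0 + 305) mod 7 = 4 -> Friday
Last day offset: 30 - 1 = 29 days
Weekday index = (4 + 29) mod 7 = 5

Saturday, November 30


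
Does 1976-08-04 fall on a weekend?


Anchor: Jan 1, 1976. With p = 1976 - 1 = 1975: (p + p//4 - p//100 + p//400) mod 7 = (1975 + 493 - 19 + 4) mod 7 = 2453 mod 7 = 3 -> Thursday (Mon=0 ... Sun=6)
Day of year: 217; offset = 216
Weekday index = (3 + 216) mod 7 = 2 -> Wednesday
Weekend days: Saturday, Sunday

No


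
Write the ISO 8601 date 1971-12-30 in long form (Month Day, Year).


ISO 1971-12-30 parses as year=1971, month=12, day=30
Month 12 -> December

December 30, 1971


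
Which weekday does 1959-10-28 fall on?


Date: October 28, 1959
Anchor: Jan 1, 1959. With p = 1959 - 1 = 1958: (p + p//4 - p//100 + p//400) mod 7 = (1958 + 489 - 19 + 4) mod 7 = 2432 mod 7 = 3 -> Thursday (Mon=0 ... Sun=6)
Days before October (Jan-Sep): 273; offset = 273 + 28 - 1 = 300
Weekday index = (3 + 300) mod 7 = 2

Day of the week: Wednesday


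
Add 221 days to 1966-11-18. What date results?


Start: 1966-11-18, add 221 days
November 1966 has 30 days: 30 - 18 = 12 days to November 30 -> 209 left
December 1966 has 31 days -> 178 left
January 1967 has 31 days -> 147 left
February 1967 has 28 days -> 119 left
March 1967 has 31 days -> 88 left
April 1967 has 30 days -> 58 left
May 1967 has 31 days -> 27 left
June 1967: 27 <= 30 -> lands on June 27

Result: 1967-06-27


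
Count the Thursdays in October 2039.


October 2039 has 31 days
Anchor: Jan 1, 2039. With p = 2039 - 1 = 2038: (p + p//4 - p//100 + p//400) mod 7 = (2038 + 509 - 20 + 5) mod 7 = 2532 mod 7 = 5 -> Saturday (Mon=0 ... Sun=6)
Days before October (Jan-Sep): 273; October 1 index = (5 + 273) mod 7 = 5 -> Saturday
First Thursday is October 6
Thursdays: 6, 13, 20, 27

4 Thursdays


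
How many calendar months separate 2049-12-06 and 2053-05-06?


From December 2049 to May 2053
4 years * 12 = 48 months, minus 7 months = 41

41 months


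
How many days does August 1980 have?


August 1980

31 days


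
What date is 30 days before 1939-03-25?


Start: 1939-03-25, subtract 30 days
Back 25 days from March 25 reaches February 28, 1939 -> 5 left
February 1939: 28 - 5 = 23 -> lands on February 23

Result: 1939-02-23


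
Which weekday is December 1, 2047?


Target: December 1, 2047
Anchor: Jan 1, 2047. With p = 2047 - 1 = 2046: (p + p//4 - p//100 + p//400) mod 7 = (2046 + 511 - 20 + 5) mod 7 = 2542 mod 7 = 1 -> Tuesday (Mon=0 ... Sun=6)
Days before December (Jan-Nov): 334 days
Weekday index = (1 + 334) mod 7 = 6

Sunday


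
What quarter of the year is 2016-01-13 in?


Month: January (month 1)
Q1: Jan-Mar, Q2: Apr-Jun, Q3: Jul-Sep, Q4: Oct-Dec

Q1


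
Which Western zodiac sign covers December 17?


Date: December 17
Conventional tropical zodiac dates: Sagittarius from November 22 onward; Capricorn starts December 22
December 17 falls within the Sagittarius range

Sagittarius


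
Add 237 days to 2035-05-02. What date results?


Start: 2035-05-02, add 237 days
May 2035 has 31 days: 31 - 2 = 29 days to May 31 -> 208 left
June 2035 has 30 days -> 178 left
July 2035 has 31 days -> 147 left
August 2035 has 31 days -> 116 left
September 2035 has 30 days -> 86 left
October 2035 has 31 days -> 55 left
November 2035 has 30 days -> 25 left
December 2035: 25 <= 31 -> lands on December 25

Result: 2035-12-25


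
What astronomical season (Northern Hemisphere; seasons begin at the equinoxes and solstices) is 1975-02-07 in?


Date: February 7
Astronomical Winter (approx.; exact equinox/solstice day varies by year): December 21 to March 19
February 7 falls within the Winter window

Winter


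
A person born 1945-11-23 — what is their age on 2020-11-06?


Birth: 1945-11-23
Reference: 2020-11-06
Year difference: 2020 - 1945 = 75
Birthday not yet reached in 2020, subtract 1

74 years old


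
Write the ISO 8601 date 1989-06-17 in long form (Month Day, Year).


ISO 1989-06-17 parses as year=1989, month=06, day=17
Month 6 -> June

June 17, 1989


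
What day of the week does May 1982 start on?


Target: May 1, 1982
Anchor: Jan 1, 1982. With p = 1982 - 1 = 1981: (p + p//4 - p//100 + p//400) mod 7 = (1981 + 495 - 19 + 4) mod 7 = 2461 mod 7 = 4 -> Friday (Mon=0 ... Sun=6)
Days before May (Jan-Apr): 120 days
Weekday index = (4 + 120) mod 7 = 5

Saturday


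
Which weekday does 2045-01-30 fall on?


Date: January 30, 2045
Anchor: Jan 1, 2045. With p = 2045 - 1 = 2044: (p + p//4 - p//100 + p//400) mod 7 = (2044 + 511 - 20 + 5) mod 7 = 2540 mod 7 = 6 -> Sunday (Mon=0 ... Sun=6)
Days into year = 30 - 1 = 29
Weekday index = (6 + 29) mod 7 = 0

Day of the week: Monday


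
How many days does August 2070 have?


August 2070

31 days


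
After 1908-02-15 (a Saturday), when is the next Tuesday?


Current: Saturday
Target: Tuesday
Days ahead: 3

Next Tuesday: 1908-02-18


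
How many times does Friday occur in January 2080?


January 2080 has 31 days
Anchor: Jan 1, 2080. With p = 2080 - 1 = 2079: (p + p//4 - p//100 + p//400) mod 7 = (2079 + 519 - 20 + 5) mod 7 = 2583 mod 7 = 0 -> Monday (Mon=0 ... Sun=6)
January 1 is the anchor itself -> Monday
First Friday is January 5
Fridays: 5, 12, 19, 26

4 Fridays


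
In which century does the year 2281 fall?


Century = (year - 1) // 100 + 1
= (2281 - 1) // 100 + 1
= 2280 // 100 + 1
= 22 + 1

23rd century


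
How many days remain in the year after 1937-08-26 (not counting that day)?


Day of year: 238 of 365
Remaining = 365 - 238

127 days


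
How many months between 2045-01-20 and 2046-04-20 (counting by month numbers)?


From January 2045 to April 2046
1 year * 12 = 12 months, plus 3 months = 15

15 months


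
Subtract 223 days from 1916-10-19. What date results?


Start: 1916-10-19, subtract 223 days
Back 19 days from October 19 reaches September 30, 1916 -> 204 left
September 1916 has 30 days -> back to August 31, 1916 -> 174 left
August 1916 has 31 days -> back to July 31, 1916 -> 143 left
July 1916 has 31 days -> back to June 30, 1916 -> 112 left
June 1916 has 30 days -> back to May 31, 1916 -> 82 left
May 1916 has 31 days -> back to April 30, 1916 -> 51 left
April 1916 has 30 days -> back to March 31, 1916 -> 21 left
March 1916: 31 - 21 = 10 -> lands on March 10

Result: 1916-03-10


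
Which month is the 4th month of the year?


Month 4 of 12

April


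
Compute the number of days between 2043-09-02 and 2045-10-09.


From 2043-09-02 to 2045-10-09
2043-09-02: days before September = 31 + 28 + 31 + 30 + 31 + 30 + 31 + 31 = 243 (2043 is not a leap year); day of year = 243 + 2 = 245
2045-10-09: days before October = 31 + 28 + 31 + 30 + 31 + 30 + 31 + 31 + 30 = 273 (2045 is not a leap year); day of year = 273 + 9 = 282
Rest of 2043: 365 - 245 = 120
Full years 2044 (366): 366
Total = 120 + 366 + 282 = 768

768 days


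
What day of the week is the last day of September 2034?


September 2034 has 30 days
Anchor: Jan 1, 2034. With p = 2034 - 1 = 2033: (p + p//4 - p//100 + p//400) mod 7 = (2033 + 508 - 20 + 5) mod 7 = 2526 mod 7 = 6 -> Sunday (Mon=0 ... Sun=6)
Days before September (Jan-Aug): 243; September 1 index = (6 + 243) mod 7 = 4 -> Friday
Last day offset: 30 - 1 = 29 days
Weekday index = (4 + 29) mod 7 = 5

Saturday, September 30


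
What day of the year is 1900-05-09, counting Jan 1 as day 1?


Date: May 9, 1900
Days in months 1 through 4: 120
Plus 9 days in May

Day of year: 129


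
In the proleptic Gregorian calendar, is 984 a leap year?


Gregorian leap year rule: divisible by 4, but not by 100, unless also by 400.
984 is divisible by 4 but not 100 -> leap year

Yes


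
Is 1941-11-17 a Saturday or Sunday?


Anchor: Jan 1, 1941. With p = 1941 - 1 = 1940: (p + p//4 - p//100 + p//400) mod 7 = (1940 + 485 - 19 + 4) mod 7 = 2410 mod 7 = 2 -> Wednesday (Mon=0 ... Sun=6)
Day of year: 321; offset = 320
Weekday index = (2 + 320) mod 7 = 0 -> Monday
Weekend days: Saturday, Sunday

No


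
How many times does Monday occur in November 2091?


November 2091 has 30 days
Anchor: Jan 1, 2091. With p = 2091 - 1 = 2090: (p + p//4 - p//100 + p//400) mod 7 = (2090 + 522 - 20 + 5) mod 7 = 2597 mod 7 = 0 -> Monday (Mon=0 ... Sun=6)
Days before November (Jan-Oct): 304; November 1 index = (0 + 304) mod 7 = 3 -> Thursday
First Monday is November 5
Mondays: 5, 12, 19, 26

4 Mondays


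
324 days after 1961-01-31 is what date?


Start: 1961-01-31, add 324 days
January 31 is the last day of January 1961 -> 324 left
February 1961 has 28 days -> 296 left
March 1961 has 31 days -> 265 left
April 1961 has 30 days -> 235 left
May 1961 has 31 days -> 204 left
June 1961 has 30 days -> 174 left
July 1961 has 31 days -> 143 left
August 1961 has 31 days -> 112 left
September 1961 has 30 days -> 82 left
October 1961 has 31 days -> 51 left
November 1961 has 30 days -> 21 left
December 1961: 21 <= 31 -> lands on December 21

Result: 1961-12-21


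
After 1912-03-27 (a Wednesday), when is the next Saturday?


Current: Wednesday
Target: Saturday
Days ahead: 3

Next Saturday: 1912-03-30


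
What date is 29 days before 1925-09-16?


Start: 1925-09-16, subtract 29 days
Back 16 days from September 16 reaches August 31, 1925 -> 13 left
August 1925: 31 - 13 = 18 -> lands on August 18

Result: 1925-08-18


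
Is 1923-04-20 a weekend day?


Anchor: Jan 1, 1923. With p = 1923 - 1 = 1922: (p + p//4 - p//100 + p//400) mod 7 = (1922 + 480 - 19 + 4) mod 7 = 2387 mod 7 = 0 -> Monday (Mon=0 ... Sun=6)
Day of year: 110; offset = 109
Weekday index = (0 + 109) mod 7 = 4 -> Friday
Weekend days: Saturday, Sunday

No


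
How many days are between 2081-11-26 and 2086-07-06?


From 2081-11-26 to 2086-07-06
2081-11-26: days before November = 31 + 28 + 31 + 30 + 31 + 30 + 31 + 31 + 30 + 31 = 304 (2081 is not a leap year); day of year = 304 + 26 = 330
2086-07-06: days before July = 31 + 28 + 31 + 30 + 31 + 30 = 181 (2086 is not a leap year); day of year = 181 + 6 = 187
Rest of 2081: 365 - 330 = 35
Full years 2082 (365), 2083 (365), 2084 (366), 2085 (365): 1461
Total = 35 + 1461 + 187 = 1683

1683 days


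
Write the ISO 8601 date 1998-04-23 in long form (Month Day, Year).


ISO 1998-04-23 parses as year=1998, month=04, day=23
Month 4 -> April

April 23, 1998


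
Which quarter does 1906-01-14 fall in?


Month: January (month 1)
Q1: Jan-Mar, Q2: Apr-Jun, Q3: Jul-Sep, Q4: Oct-Dec

Q1


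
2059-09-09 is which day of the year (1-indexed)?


Date: September 9, 2059
Days in months 1 through 8: 243
Plus 9 days in September

Day of year: 252


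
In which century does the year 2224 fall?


Century = (year - 1) // 100 + 1
= (2224 - 1) // 100 + 1
= 2223 // 100 + 1
= 22 + 1

23rd century


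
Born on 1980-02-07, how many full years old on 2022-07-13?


Birth: 1980-02-07
Reference: 2022-07-13
Year difference: 2022 - 1980 = 42

42 years old


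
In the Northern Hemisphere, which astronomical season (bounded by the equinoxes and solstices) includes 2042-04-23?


Date: April 23
Astronomical Spring (approx.; exact equinox/solstice day varies by year): March 20 to June 20
April 23 falls within the Spring window

Spring


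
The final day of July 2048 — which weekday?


July 2048 has 31 days
Anchor: Jan 1, 2048. With p = 2048 - 1 = 2047: (p + p//4 - p//100 + p//400) mod 7 = (2047 + 511 - 20 + 5) mod 7 = 2543 mod 7 = 2 -> Wednesday (Mon=0 ... Sun=6)
Days before July (Jan-Jun): 182; July 1 index = (2 + 182) mod 7 = 2 -> Wednesday
Last day offset: 31 - 1 = 30 days
Weekday index = (2 + 30) mod 7 = 4

Friday, July 31


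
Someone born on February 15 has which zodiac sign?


Date: February 15
Conventional tropical zodiac dates: Aquarius from January 20 onward; Pisces starts February 19
February 15 falls within the Aquarius range

Aquarius


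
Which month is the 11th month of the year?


Month 11 of 12

November


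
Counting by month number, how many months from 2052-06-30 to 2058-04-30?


From June 2052 to April 2058
6 years * 12 = 72 months, minus 2 months = 70

70 months


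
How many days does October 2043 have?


October 2043

31 days


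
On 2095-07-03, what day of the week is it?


Date: July 3, 2095
Anchor: Jan 1, 2095. With p = 2095 - 1 = 2094: (p + p//4 - p//100 + p//400) mod 7 = (2094 + 523 - 20 + 5) mod 7 = 2602 mod 7 = 5 -> Saturday (Mon=0 ... Sun=6)
Days before July (Jan-Jun): 181; offset = 181 + 3 - 1 = 183
Weekday index = (5 + 183) mod 7 = 6

Day of the week: Sunday


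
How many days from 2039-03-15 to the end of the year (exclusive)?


Day of year: 74 of 365
Remaining = 365 - 74

291 days


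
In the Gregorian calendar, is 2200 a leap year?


Gregorian leap year rule: divisible by 4, but not by 100, unless also by 400.
2200 is divisible by 100 but not 400 -> not a leap year

No


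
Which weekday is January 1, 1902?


Target: January 1, 1902
Anchor: Jan 1, 1902. With p = 1902 - 1 = 1901: (p + p//4 - p//100 + p//400) mod 7 = (1901 + 475 - 19 + 4) mod 7 = 2361 mod 7 = 2 -> Wednesday (Mon=0 ... Sun=6)
Offset from anchor: 0 days
Weekday index = (2 + 0) mod 7 = 2

Wednesday


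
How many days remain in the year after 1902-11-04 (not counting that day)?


Day of year: 308 of 365
Remaining = 365 - 308

57 days


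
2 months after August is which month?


August is month 8
8 + 2 = 10

October


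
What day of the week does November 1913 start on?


Target: November 1, 1913
Anchor: Jan 1, 1913. With p = 1913 - 1 = 1912: (p + p//4 - p//100 + p//400) mod 7 = (1912 + 478 - 19 + 4) mod 7 = 2375 mod 7 = 2 -> Wednesday (Mon=0 ... Sun=6)
Days before November (Jan-Oct): 304 days
Weekday index = (2 + 304) mod 7 = 5

Saturday


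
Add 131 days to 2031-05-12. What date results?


Start: 2031-05-12, add 131 days
May 2031 has 31 days: 31 - 12 = 19 days to May 31 -> 112 left
June 2031 has 30 days -> 82 left
July 2031 has 31 days -> 51 left
August 2031 has 31 days -> 20 left
September 2031: 20 <= 30 -> lands on September 20

Result: 2031-09-20


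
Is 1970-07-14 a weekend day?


Anchor: Jan 1, 1970. With p = 1970 - 1 = 1969: (p + p//4 - p//100 + p//400) mod 7 = (1969 + 492 - 19 + 4) mod 7 = 2446 mod 7 = 3 -> Thursday (Mon=0 ... Sun=6)
Day of year: 195; offset = 194
Weekday index = (3 + 194) mod 7 = 1 -> Tuesday
Weekend days: Saturday, Sunday

No


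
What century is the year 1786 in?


Century = (year - 1) // 100 + 1
= (1786 - 1) // 100 + 1
= 1785 // 100 + 1
= 17 + 1

18th century


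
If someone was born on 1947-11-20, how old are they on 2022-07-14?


Birth: 1947-11-20
Reference: 2022-07-14
Year difference: 2022 - 1947 = 75
Birthday not yet reached in 2022, subtract 1

74 years old


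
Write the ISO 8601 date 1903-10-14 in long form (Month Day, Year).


ISO 1903-10-14 parses as year=1903, month=10, day=14
Month 10 -> October

October 14, 1903


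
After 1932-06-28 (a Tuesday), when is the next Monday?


Current: Tuesday
Target: Monday
Days ahead: 6

Next Monday: 1932-07-04


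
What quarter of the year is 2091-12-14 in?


Month: December (month 12)
Q1: Jan-Mar, Q2: Apr-Jun, Q3: Jul-Sep, Q4: Oct-Dec

Q4


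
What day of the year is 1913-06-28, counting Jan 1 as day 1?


Date: June 28, 1913
Days in months 1 through 5: 151
Plus 28 days in June

Day of year: 179


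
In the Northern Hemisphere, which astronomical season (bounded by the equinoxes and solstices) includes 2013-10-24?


Date: October 24
Astronomical Autumn (approx.; exact equinox/solstice day varies by year): September 22 to December 20
October 24 falls within the Autumn window

Autumn


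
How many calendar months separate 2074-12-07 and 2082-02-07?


From December 2074 to February 2082
8 years * 12 = 96 months, minus 10 months = 86

86 months


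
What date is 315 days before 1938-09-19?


Start: 1938-09-19, subtract 315 days
Back 19 days from September 19 reaches August 31, 1938 -> 296 left
August 1938 has 31 days -> back to July 31, 1938 -> 265 left
July 1938 has 31 days -> back to June 30, 1938 -> 234 left
June 1938 has 30 days -> back to May 31, 1938 -> 204 left
May 1938 has 31 days -> back to April 30, 1938 -> 173 left
April 1938 has 30 days -> back to March 31, 1938 -> 143 left
March 1938 has 31 days -> back to February 28, 1938 -> 112 left
February 1938 has 28 days -> back to January 31, 1938 -> 84 left
January 1938 has 31 days -> back to December 31, 1937 -> 53 left
December 1937 has 31 days -> back to November 30, 1937 -> 22 left
November 1937: 30 - 22 = 8 -> lands on November 8

Result: 1937-11-08


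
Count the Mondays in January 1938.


January 1938 has 31 days
Anchor: Jan 1, 1938. With p = 1938 - 1 = 1937: (p + p//4 - p//100 + p//400) mod 7 = (1937 + 484 - 19 + 4) mod 7 = 2406 mod 7 = 5 -> Saturday (Mon=0 ... Sun=6)
January 1 is the anchor itself -> Saturday
First Monday is January 3
Mondays: 3, 10, 17, 24, 31

5 Mondays


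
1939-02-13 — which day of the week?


Date: February 13, 1939
Anchor: Jan 1, 1939. With p = 1939 - 1 = 1938: (p + p//4 - p//100 + p//400) mod 7 = (1938 + 484 - 19 + 4) mod 7 = 2407 mod 7 = 6 -> Sunday (Mon=0 ... Sun=6)
Days before February (Jan): 31; offset = 31 + 13 - 1 = 43
Weekday index = (6 + 43) mod 7 = 0

Day of the week: Monday


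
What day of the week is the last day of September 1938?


September 1938 has 30 days
Anchor: Jan 1, 1938. With p = 1938 - 1 = 1937: (p + p//4 - p//100 + p//400) mod 7 = (1937 + 484 - 19 + 4) mod 7 = 2406 mod 7 = 5 -> Saturday (Mon=0 ... Sun=6)
Days before September (Jan-Aug): 243; September 1 index = (5 + 243) mod 7 = 3 -> Thursday
Last day offset: 30 - 1 = 29 days
Weekday index = (3 + 29) mod 7 = 4

Friday, September 30


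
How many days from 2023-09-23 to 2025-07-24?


From 2023-09-23 to 2025-07-24
2023-09-23: days before September = 31 + 28 + 31 + 30 + 31 + 30 + 31 + 31 = 243 (2023 is not a leap year); day of year = 243 + 23 = 266
2025-07-24: days before July = 31 + 28 + 31 + 30 + 31 + 30 = 181 (2025 is not a leap year); day of year = 181 + 24 = 205
Rest of 2023: 365 - 266 = 99
Full years 2024 (366): 366
Total = 99 + 366 + 205 = 670

670 days


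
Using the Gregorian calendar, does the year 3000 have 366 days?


Gregorian leap year rule: divisible by 4, but not by 100, unless also by 400.
3000 is divisible by 100 but not 400 -> not a leap year

No


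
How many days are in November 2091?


November 2091

30 days


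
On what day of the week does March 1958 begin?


Target: March 1, 1958
Anchor: Jan 1, 1958. With p = 1958 - 1 = 1957: (p + p//4 - p//100 + p//400) mod 7 = (1957 + 489 - 19 + 4) mod 7 = 2431 mod 7 = 2 -> Wednesday (Mon=0 ... Sun=6)
Days before March (Jan-Feb): 59 days
Weekday index = (2 + 59) mod 7 = 5

Saturday


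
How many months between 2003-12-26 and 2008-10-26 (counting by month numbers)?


From December 2003 to October 2008
5 years * 12 = 60 months, minus 2 months = 58

58 months


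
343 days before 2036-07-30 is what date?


Start: 2036-07-30, subtract 343 days
Back 30 days from July 30 reaches June 30, 2036 -> 313 left
June 2036 has 30 days -> back to May 31, 2036 -> 283 left
May 2036 has 31 days -> back to April 30, 2036 -> 252 left
April 2036 has 30 days -> back to March 31, 2036 -> 222 left
March 2036 has 31 days -> back to February 29, 2036 -> 191 left
February 2036 has 29 days -> back to January 31, 2036 -> 162 left
January 2036 has 31 days -> back to December 31, 2035 -> 131 left
December 2035 has 31 days -> back to November 30, 2035 -> 100 left
November 2035 has 30 days -> back to October 31, 2035 -> 70 left
October 2035 has 31 days -> back to September 30, 2035 -> 39 left
September 2035 has 30 days -> back to August 31, 2035 -> 9 left
August 2035: 31 - 9 = 22 -> lands on August 22

Result: 2035-08-22


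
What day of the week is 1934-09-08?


Date: September 8, 1934
Anchor: Jan 1, 1934. With p = 1934 - 1 = 1933: (p + p//4 - p//100 + p//400) mod 7 = (1933 + 483 - 19 + 4) mod 7 = 2401 mod 7 = 0 -> Monday (Mon=0 ... Sun=6)
Days before September (Jan-Aug): 243; offset = 243 + 8 - 1 = 250
Weekday index = (0 + 250) mod 7 = 5

Day of the week: Saturday


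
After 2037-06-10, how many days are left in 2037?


Day of year: 161 of 365
Remaining = 365 - 161

204 days


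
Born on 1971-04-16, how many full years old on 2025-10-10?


Birth: 1971-04-16
Reference: 2025-10-10
Year difference: 2025 - 1971 = 54

54 years old


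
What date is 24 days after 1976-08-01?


Start: 1976-08-01, add 24 days
August 1976 has 31 days; 1 + 24 = 25 stays within August

Result: 1976-08-25


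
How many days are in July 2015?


July 2015

31 days


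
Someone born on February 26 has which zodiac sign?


Date: February 26
Conventional tropical zodiac dates: Pisces from February 19 onward; Aries starts March 21
February 26 falls within the Pisces range

Pisces


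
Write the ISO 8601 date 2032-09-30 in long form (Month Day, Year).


ISO 2032-09-30 parses as year=2032, month=09, day=30
Month 9 -> September

September 30, 2032


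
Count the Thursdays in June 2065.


June 2065 has 30 days
Anchor: Jan 1, 2065. With p = 2065 - 1 = 2064: (p + p//4 - p//100 + p//400) mod 7 = (2064 + 516 - 20 + 5) mod 7 = 2565 mod 7 = 3 -> Thursday (Mon=0 ... Sun=6)
Days before June (Jan-May): 151; June 1 index = (3 + 151) mod 7 = 0 -> Monday
First Thursday is June 4
Thursdays: 4, 11, 18, 25

4 Thursdays


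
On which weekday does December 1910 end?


December 1910 has 31 days
Anchor: Jan 1, 1910. With p = 1910 - 1 = 1909: (p + p//4 - p//100 + p//400) mod 7 = (1909 + 477 - 19 + 4) mod 7 = 2371 mod 7 = 5 -> Saturday (Mon=0 ... Sun=6)
Days before December (Jan-Nov): 334; December 1 index = (5 + 334) mod 7 = 3 -> Thursday
Last day offset: 31 - 1 = 30 days
Weekday index = (3 + 30) mod 7 = 5

Saturday, December 31


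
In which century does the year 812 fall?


Century = (year - 1) // 100 + 1
= (812 - 1) // 100 + 1
= 811 // 100 + 1
= 8 + 1

9th century


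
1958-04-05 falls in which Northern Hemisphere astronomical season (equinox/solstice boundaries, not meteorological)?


Date: April 5
Astronomical Spring (approx.; exact equinox/solstice day varies by year): March 20 to June 20
April 5 falls within the Spring window

Spring


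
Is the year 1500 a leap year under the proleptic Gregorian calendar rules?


Gregorian leap year rule: divisible by 4, but not by 100, unless also by 400.
1500 is divisible by 100 but not 400 -> not a leap year

No


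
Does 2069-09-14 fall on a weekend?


Anchor: Jan 1, 2069. With p = 2069 - 1 = 2068: (p + p//4 - p//100 + p//400) mod 7 = (2068 + 517 - 20 + 5) mod 7 = 2570 mod 7 = 1 -> Tuesday (Mon=0 ... Sun=6)
Day of year: 257; offset = 256
Weekday index = (1 + 256) mod 7 = 5 -> Saturday
Weekend days: Saturday, Sunday

Yes


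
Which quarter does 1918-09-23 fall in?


Month: September (month 9)
Q1: Jan-Mar, Q2: Apr-Jun, Q3: Jul-Sep, Q4: Oct-Dec

Q3


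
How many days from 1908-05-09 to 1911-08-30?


From 1908-05-09 to 1911-08-30
1908-05-09: days before May = 31 + 29 + 31 + 30 = 121 (1908 is a leap year); day of year = 121 + 9 = 130
1911-08-30: days before August = 31 + 28 + 31 + 30 + 31 + 30 + 31 = 212 (1911 is not a leap year); day of year = 212 + 30 = 242
Rest of 1908: 366 - 130 = 236
Full years 1909 (365), 1910 (365): 730
Total = 236 + 730 + 242 = 1208

1208 days


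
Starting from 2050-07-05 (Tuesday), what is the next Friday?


Current: Tuesday
Target: Friday
Days ahead: 3

Next Friday: 2050-07-08


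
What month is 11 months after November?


November is month 11
11 + 11 = 22; wrap: 22 - 12 = 10

October


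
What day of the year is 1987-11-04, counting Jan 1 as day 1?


Date: November 4, 1987
Days in months 1 through 10: 304
Plus 4 days in November

Day of year: 308


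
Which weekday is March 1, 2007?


Target: March 1, 2007
Anchor: Jan 1, 2007. With p = 2007 - 1 = 2006: (p + p//4 - p//100 + p//400) mod 7 = (2006 + 501 - 20 + 5) mod 7 = 2492 mod 7 = 0 -> Monday (Mon=0 ... Sun=6)
Days before March (Jan-Feb): 59 days
Weekday index = (0 + 59) mod 7 = 3

Thursday


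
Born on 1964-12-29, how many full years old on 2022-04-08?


Birth: 1964-12-29
Reference: 2022-04-08
Year difference: 2022 - 1964 = 58
Birthday not yet reached in 2022, subtract 1

57 years old


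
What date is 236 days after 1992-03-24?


Start: 1992-03-24, add 236 days
March 1992 has 31 days: 31 - 24 = 7 days to March 31 -> 229 left
April 1992 has 30 days -> 199 left
May 1992 has 31 days -> 168 left
June 1992 has 30 days -> 138 left
July 1992 has 31 days -> 107 left
August 1992 has 31 days -> 76 left
September 1992 has 30 days -> 46 left
October 1992 has 31 days -> 15 left
November 1992: 15 <= 30 -> lands on November 15

Result: 1992-11-15


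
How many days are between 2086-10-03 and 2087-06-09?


From 2086-10-03 to 2087-06-09
2086-10-03: days before October = 31 + 28 + 31 + 30 + 31 + 30 + 31 + 31 + 30 = 273 (2086 is not a leap year); day of year = 273 + 3 = 276
2087-06-09: days before June = 31 + 28 + 31 + 30 + 31 = 151 (2087 is not a leap year); day of year = 151 + 9 = 160
Rest of 2086: 365 - 276 = 89
Total = 89 + 160 = 249

249 days


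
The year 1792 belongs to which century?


Century = (year - 1) // 100 + 1
= (1792 - 1) // 100 + 1
= 1791 // 100 + 1
= 17 + 1

18th century


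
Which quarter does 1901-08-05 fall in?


Month: August (month 8)
Q1: Jan-Mar, Q2: Apr-Jun, Q3: Jul-Sep, Q4: Oct-Dec

Q3


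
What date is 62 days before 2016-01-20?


Start: 2016-01-20, subtract 62 days
Back 20 days from January 20 reaches December 31, 2015 -> 42 left
December 2015 has 31 days -> back to November 30, 2015 -> 11 left
November 2015: 30 - 11 = 19 -> lands on November 19

Result: 2015-11-19


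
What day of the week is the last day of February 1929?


February 1929 has 28 days
Anchor: Jan 1, 1929. With p = 1929 - 1 = 1928: (p + p//4 - p//100 + p//400) mod 7 = (1928 + 482 - 19 + 4) mod 7 = 2395 mod 7 = 1 -> Tuesday (Mon=0 ... Sun=6)
Days before February (Jan): 31; February 1 index = (1 + 31) mod 7 = 4 -> Friday
Last day offset: 28 - 1 = 27 days
Weekday index = (4 + 27) mod 7 = 3

Thursday, February 28


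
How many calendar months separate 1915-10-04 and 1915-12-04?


From October 1915 to December 1915
0 years * 12 = 0 months, plus 2 months = 2

2 months


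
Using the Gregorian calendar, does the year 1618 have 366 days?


Gregorian leap year rule: divisible by 4, but not by 100, unless also by 400.
1618 is not divisible by 4 -> not a leap year

No


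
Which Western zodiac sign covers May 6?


Date: May 6
Conventional tropical zodiac dates: Taurus from April 20 onward; Gemini starts May 21
May 6 falls within the Taurus range

Taurus


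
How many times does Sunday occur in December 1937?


December 1937 has 31 days
Anchor: Jan 1, 1937. With p = 1937 - 1 = 1936: (p + p//4 - p//100 + p//400) mod 7 = (1936 + 484 - 19 + 4) mod 7 = 2405 mod 7 = 4 -> Friday (Mon=0 ... Sun=6)
Days before December (Jan-Nov): 334; December 1 index = (4 + 334) mod 7 = 2 -> Wednesday
First Sunday is December 5
Sundays: 5, 12, 19, 26

4 Sundays


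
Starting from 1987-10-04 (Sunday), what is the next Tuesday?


Current: Sunday
Target: Tuesday
Days ahead: 2

Next Tuesday: 1987-10-06


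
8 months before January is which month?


January is month 1
1 - 8 = -7; wrap: -7 + 12 = 5

May


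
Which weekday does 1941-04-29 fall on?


Date: April 29, 1941
Anchor: Jan 1, 1941. With p = 1941 - 1 = 1940: (p + p//4 - p//100 + p//400) mod 7 = (1940 + 485 - 19 + 4) mod 7 = 2410 mod 7 = 2 -> Wednesday (Mon=0 ... Sun=6)
Days before April (Jan-Mar): 90; offset = 90 + 29 - 1 = 118
Weekday index = (2 + 118) mod 7 = 1

Day of the week: Tuesday


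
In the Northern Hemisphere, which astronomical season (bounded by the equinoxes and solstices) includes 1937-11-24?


Date: November 24
Astronomical Autumn (approx.; exact equinox/solstice day varies by year): September 22 to December 20
November 24 falls within the Autumn window

Autumn
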